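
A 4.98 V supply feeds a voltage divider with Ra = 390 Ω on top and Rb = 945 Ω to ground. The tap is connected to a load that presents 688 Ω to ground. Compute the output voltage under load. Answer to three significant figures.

The load sits in parallel with Rb: Rb‖R_L = (945 × 688) / (945 + 688) = 398.1 Ω.
V_out = 4.98 × 398.1 / (390 + 398.1) = 4.98 × 398.1/788.1 = 2.52 V.

V_out ≈ 2.52 V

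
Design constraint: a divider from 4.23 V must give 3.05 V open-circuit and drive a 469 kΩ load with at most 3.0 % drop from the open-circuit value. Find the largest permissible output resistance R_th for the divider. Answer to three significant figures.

Loading drop = R_th/(R_th + R_L) ≤ 0.0300, so R_th ≤ R_L · ε/(1−ε) = 469 kΩ × 0.0300/0.9700 = 14.5 kΩ.

R_th ≤ 14.5 kΩ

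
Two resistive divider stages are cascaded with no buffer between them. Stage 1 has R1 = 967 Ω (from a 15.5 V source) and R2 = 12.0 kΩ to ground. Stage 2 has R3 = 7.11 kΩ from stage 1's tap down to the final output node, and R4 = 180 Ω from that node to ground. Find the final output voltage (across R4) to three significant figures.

Stage 2 presents R3+R4 = 7290 Ω as a load on stage 1's tap.
Stage 1's lower leg becomes R2‖(R3+R4) = 4535 Ω, so V_mid = 15.5 × 4535/5502 = 12.78 V.
Stage 2 is itself unloaded: V_out = V_mid × R4/(R3+R4) = 12.78 × 180/7290 = 0.315 V.

V_out ≈ 0.315 V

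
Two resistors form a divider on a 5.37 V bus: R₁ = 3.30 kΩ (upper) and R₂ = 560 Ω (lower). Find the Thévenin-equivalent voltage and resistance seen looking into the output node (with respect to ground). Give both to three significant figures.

V_th = 0.779 V, R_th = 479 Ω

V_th is the open-circuit tap voltage: 5.37 × 560/(3300 + 560) = 0.779 V.
With the supply zeroed, R₁ and R₂ appear in parallel from the tap: R_th = R₁‖R₂ = (3300 × 560)/3860 = 479 Ω.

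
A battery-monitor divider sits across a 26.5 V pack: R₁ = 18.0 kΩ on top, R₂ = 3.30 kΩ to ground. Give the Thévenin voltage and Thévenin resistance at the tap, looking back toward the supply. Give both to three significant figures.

V_th = 4.11 V, R_th = 2.79 kΩ

V_th is the open-circuit tap voltage: 26.5 × 3.30/(18.0 + 3.30) = 4.11 V.
With the supply zeroed, R₁ and R₂ appear in parallel from the tap: R_th = R₁‖R₂ = (18.0 × 3.30)/21.30 = 2.79 kΩ.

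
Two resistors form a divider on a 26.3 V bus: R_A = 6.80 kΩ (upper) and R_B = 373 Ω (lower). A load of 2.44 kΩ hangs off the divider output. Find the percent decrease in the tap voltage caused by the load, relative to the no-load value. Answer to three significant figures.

12.7 %

The divider's output (Thévenin) resistance is R_A‖R_B = 353.6 Ω.
Fractional drop under load = R_th/(R_th + R_L) = 353.6 / (353.6 + 2440) = 0.1266.
So the output falls by 12.7 %.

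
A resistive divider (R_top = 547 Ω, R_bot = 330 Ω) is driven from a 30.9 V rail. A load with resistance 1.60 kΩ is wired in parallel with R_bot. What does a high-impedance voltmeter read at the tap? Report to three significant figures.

The load sits in parallel with R_bot: R_bot‖R_L = (330 × 1600) / (330 + 1600) = 273.6 Ω.
V_out = 30.9 × 273.6 / (547 + 273.6) = 30.9 × 273.6/820.6 = 10.3 V.

V_out ≈ 10.3 V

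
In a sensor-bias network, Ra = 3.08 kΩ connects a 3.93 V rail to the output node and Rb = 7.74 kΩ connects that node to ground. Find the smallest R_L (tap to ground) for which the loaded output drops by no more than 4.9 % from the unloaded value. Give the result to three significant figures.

Output resistance R_th = Ra‖Rb = (3.08 × 7.74)/10.82 = 2.203 kΩ.
The fractional drop is R_th/(R_th + R_L); requiring this ≤ 0.0490 gives R_L ≥ R_th(1/0.0490 − 1) = 2.203 × 19.41 = 42.8 kΩ.

R_L(min) ≈ 42.8 kΩ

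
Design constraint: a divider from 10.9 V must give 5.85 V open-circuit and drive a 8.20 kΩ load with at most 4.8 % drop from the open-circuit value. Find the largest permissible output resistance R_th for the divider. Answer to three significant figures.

R_th ≤ 413 Ω

Loading drop = R_th/(R_th + R_L) ≤ 0.0480, so R_th ≤ R_L · ε/(1−ε) = 8.20 kΩ × 0.0480/0.9520 = 413 Ω.
(Any R1, R2 with R2/(R1+R2) = 0.537 and R1‖R2 ≤ 413 Ω will meet the spec.)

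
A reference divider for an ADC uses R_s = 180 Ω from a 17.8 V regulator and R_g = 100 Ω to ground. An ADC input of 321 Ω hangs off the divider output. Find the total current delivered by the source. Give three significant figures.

R_g‖R_L = 76.25 Ω, so the source sees R_s + R_g‖R_L = 256.2 Ω.
I = 17.8 V / 256.2 Ω = 69.5 mA.

I ≈ 69.5 mA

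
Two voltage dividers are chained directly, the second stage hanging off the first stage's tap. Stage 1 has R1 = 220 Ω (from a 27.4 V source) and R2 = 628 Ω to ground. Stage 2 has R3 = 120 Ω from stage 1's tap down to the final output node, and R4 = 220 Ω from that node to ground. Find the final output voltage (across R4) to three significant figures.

V_out ≈ 8.88 V

Stage 2 presents R3+R4 = 340.0 Ω as a load on stage 1's tap.
Stage 1's lower leg becomes R2‖(R3+R4) = 220.6 Ω, so V_mid = 27.4 × 220.6/440.6 = 13.72 V.
Stage 2 is itself unloaded: V_out = V_mid × R4/(R3+R4) = 13.72 × 220/340.0 = 8.88 V.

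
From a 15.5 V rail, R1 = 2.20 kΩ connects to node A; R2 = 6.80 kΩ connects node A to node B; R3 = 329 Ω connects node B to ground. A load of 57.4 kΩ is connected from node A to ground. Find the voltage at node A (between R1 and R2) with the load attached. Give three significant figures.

Below node A the series string R2+R3 = 7129 Ω sits in parallel with the 57400 Ω load: 6341 Ω.
V_A = 15.5 × 6341/(2200 + 6341) = 11.5 V.

V ≈ 11.5 V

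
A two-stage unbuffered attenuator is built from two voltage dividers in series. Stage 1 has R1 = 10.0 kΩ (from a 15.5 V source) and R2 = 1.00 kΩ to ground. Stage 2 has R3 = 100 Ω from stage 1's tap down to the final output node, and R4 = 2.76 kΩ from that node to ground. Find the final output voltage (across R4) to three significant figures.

V_out ≈ 1.03 V

Stage 2 presents R3+R4 = 2860 Ω as a load on stage 1's tap.
Stage 1's lower leg becomes R2‖(R3+R4) = 740.9 Ω, so V_mid = 15.5 × 740.9/10740 = 1.069 V.
Stage 2 is itself unloaded: V_out = V_mid × R4/(R3+R4) = 1.069 × 2760/2860 = 1.03 V.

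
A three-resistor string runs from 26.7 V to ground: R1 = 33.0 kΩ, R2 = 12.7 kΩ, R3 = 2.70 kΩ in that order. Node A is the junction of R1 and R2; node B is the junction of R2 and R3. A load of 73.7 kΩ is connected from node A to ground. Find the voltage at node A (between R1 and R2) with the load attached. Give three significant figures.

Below node A the series string R2+R3 = 15.40 kΩ sits in parallel with the 73.7 kΩ load: 12.74 kΩ.
V_A = 26.7 × 12.74/(33.0 + 12.74) = 7.44 V.

V ≈ 7.44 V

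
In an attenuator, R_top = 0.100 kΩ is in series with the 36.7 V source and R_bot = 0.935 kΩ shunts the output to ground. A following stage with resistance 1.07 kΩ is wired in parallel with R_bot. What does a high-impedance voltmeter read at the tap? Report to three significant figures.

V_out ≈ 30.6 V

The load sits in parallel with R_bot: R_bot‖R_L = (935 × 1070) / (935 + 1070) = 499.0 Ω.
V_out = 36.7 × 499.0 / (100 + 499.0) = 36.7 × 499.0/599.0 = 30.6 V.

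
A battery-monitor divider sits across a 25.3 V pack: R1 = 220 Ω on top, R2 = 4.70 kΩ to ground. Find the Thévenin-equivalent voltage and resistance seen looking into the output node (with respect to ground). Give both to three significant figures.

V_th = 24.2 V, R_th = 210 Ω

V_th is the open-circuit tap voltage: 25.3 × 4700/(220 + 4700) = 24.2 V.
With the supply zeroed, R1 and R2 appear in parallel from the tap: R_th = R1‖R2 = (220 × 4700)/4920 = 210 Ω.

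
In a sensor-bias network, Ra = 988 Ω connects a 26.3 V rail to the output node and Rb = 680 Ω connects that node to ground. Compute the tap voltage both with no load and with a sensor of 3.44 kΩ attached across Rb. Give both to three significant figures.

Unloaded: 10.7 V; loaded: 9.60 V

Open-circuit: V = 26.3 × 680/(988 + 680) = 10.7 V.
With the load, Rb becomes Rb‖R_L = 567.8 Ω, so V = 26.3 × 567.8/1556 = 9.60 V.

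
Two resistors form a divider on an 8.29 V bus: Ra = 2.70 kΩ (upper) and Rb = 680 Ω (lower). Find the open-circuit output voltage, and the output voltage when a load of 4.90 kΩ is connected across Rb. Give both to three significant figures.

Unloaded: 1.67 V; loaded: 1.50 V

Open-circuit: V = 8.29 × 680/(2700 + 680) = 1.67 V.
With the load, Rb becomes Rb‖R_L = 597.1 Ω, so V = 8.29 × 597.1/3297 = 1.50 V.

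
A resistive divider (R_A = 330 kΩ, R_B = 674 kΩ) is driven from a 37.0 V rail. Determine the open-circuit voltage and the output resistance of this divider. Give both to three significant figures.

V_th is the open-circuit tap voltage: 37.0 × 674/(330 + 674) = 24.8 V.
With the supply zeroed, R_A and R_B appear in parallel from the tap: R_th = R_A‖R_B = (330 × 674)/1004 = 222 kΩ.

V_th = 24.8 V, R_th = 222 kΩ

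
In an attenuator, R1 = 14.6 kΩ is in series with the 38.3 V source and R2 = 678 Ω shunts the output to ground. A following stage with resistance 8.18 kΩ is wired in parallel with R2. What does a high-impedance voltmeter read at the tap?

V_out ≈ 1.57 V

The load sits in parallel with R2: R2‖R_L = (678 × 8180) / (678 + 8180) = 626.1 Ω.
V_out = 38.3 × 626.1 / (14600 + 626.1) = 38.3 × 626.1/15230 = 1.57 V.
(Unloaded it would have been 1.70 V.)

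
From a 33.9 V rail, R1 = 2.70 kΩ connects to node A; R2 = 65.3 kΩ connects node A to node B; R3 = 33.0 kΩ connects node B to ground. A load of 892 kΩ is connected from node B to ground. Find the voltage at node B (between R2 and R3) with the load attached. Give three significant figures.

At node B, R3 is in parallel with the load: R3‖R_L = 31.82 kΩ.
Below node A the resistance is R2 + (R3‖R_L) = 97.12 kΩ, so V_A = 33.9 × 97.12/99.82 = 32.98 V.
Then V_B = V_A × (R3‖R_L)/(R2 + R3‖R_L) = 32.98 × 31.82/97.12 = 10.8 V.

V ≈ 10.8 V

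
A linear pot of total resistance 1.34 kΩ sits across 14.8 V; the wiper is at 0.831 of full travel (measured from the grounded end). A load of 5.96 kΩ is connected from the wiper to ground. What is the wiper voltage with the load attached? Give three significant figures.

The wiper splits the pot into (1−α)R = 226.5 Ω above and αR = 1114 Ω below.
Lower section ‖ load = 938.2 Ω.
V_wiper = 14.8 × 938.2/(226.5 + 938.2) = 11.9 V.

V ≈ 11.9 V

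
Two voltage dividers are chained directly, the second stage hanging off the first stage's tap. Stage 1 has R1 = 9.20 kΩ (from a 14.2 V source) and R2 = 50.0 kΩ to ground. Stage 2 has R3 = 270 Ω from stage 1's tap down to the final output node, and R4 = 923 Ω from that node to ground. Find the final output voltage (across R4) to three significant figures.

V_out ≈ 1.24 V

Stage 2 presents R3+R4 = 1193 Ω as a load on stage 1's tap.
Stage 1's lower leg becomes R2‖(R3+R4) = 1165 Ω, so V_mid = 14.2 × 1165/10370 = 1.596 V.
Stage 2 is itself unloaded: V_out = V_mid × R4/(R3+R4) = 1.596 × 923/1193 = 1.24 V.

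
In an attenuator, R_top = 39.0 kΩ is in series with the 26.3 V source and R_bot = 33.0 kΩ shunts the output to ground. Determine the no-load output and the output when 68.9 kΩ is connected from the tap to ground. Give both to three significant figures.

Unloaded: 12.1 V; loaded: 9.57 V

Open-circuit: V = 26.3 × 33.0/(39.0 + 33.0) = 12.1 V.
With the load, R_bot becomes R_bot‖R_L = 22.31 kΩ, so V = 26.3 × 22.31/61.31 = 9.57 V.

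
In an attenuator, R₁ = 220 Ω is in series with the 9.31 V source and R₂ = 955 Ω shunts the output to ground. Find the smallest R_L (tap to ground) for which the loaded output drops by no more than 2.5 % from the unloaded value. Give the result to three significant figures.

Output resistance R_th = R₁‖R₂ = (220 × 955)/1175 = 178.8 Ω.
The fractional drop is R_th/(R_th + R_L); requiring this ≤ 0.0250 gives R_L ≥ R_th(1/0.0250 − 1) = 178.8 × 39.00 = 6.97 kΩ.

R_L(min) ≈ 6.97 kΩ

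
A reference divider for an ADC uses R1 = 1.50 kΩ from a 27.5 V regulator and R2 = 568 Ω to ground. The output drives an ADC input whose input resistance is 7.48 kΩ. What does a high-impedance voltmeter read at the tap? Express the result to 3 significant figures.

The load sits in parallel with R2: R2‖R_L = (568 × 7480) / (568 + 7480) = 527.9 Ω.
V_out = 27.5 × 527.9 / (1500 + 527.9) = 27.5 × 527.9/2028 = 7.16 V.
(Unloaded it would have been 7.55 V.)

V_out ≈ 7.16 V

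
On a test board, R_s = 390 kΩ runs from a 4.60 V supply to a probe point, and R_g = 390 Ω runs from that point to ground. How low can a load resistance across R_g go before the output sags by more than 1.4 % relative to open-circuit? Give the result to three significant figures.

R_L(min) ≈ 27.4 kΩ

Output resistance R_th = R_s‖R_g = (390000 × 390)/390400 = 389.6 Ω.
The fractional drop is R_th/(R_th + R_L); requiring this ≤ 0.0140 gives R_L ≥ R_th(1/0.0140 − 1) = 389.6 × 70.43 = 27.4 kΩ.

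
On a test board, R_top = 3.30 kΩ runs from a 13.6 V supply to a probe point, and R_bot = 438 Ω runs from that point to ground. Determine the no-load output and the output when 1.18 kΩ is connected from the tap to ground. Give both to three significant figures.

Open-circuit: V = 13.6 × 438/(3300 + 438) = 1.59 V.
With the load, R_bot becomes R_bot‖R_L = 319.4 Ω, so V = 13.6 × 319.4/3619 = 1.20 V.

Unloaded: 1.59 V; loaded: 1.20 V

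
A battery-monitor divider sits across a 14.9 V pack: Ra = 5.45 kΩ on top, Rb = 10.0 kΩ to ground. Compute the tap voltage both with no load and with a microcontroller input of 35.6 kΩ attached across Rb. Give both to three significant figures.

Unloaded: 9.64 V; loaded: 8.77 V

Open-circuit: V = 14.9 × 10.0/(5.45 + 10.0) = 9.64 V.
With the load, Rb becomes Rb‖R_L = 7.807 kΩ, so V = 14.9 × 7.807/13.26 = 8.77 V.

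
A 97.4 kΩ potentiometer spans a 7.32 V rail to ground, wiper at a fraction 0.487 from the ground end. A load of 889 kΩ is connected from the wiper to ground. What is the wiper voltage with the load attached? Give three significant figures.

The wiper splits the pot into (1−α)R = 49.97 kΩ above and αR = 47.43 kΩ below.
Lower section ‖ load = 45.03 kΩ.
V_wiper = 7.32 × 45.03/(49.97 + 45.03) = 3.47 V.

V ≈ 3.47 V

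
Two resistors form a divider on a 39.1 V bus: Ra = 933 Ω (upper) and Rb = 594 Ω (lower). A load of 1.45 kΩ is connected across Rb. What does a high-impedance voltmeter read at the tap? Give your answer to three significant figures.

The load sits in parallel with Rb: Rb‖R_L = (594 × 1450) / (594 + 1450) = 421.4 Ω.
V_out = 39.1 × 421.4 / (933 + 421.4) = 39.1 × 421.4/1354 = 12.2 V.

V_out ≈ 12.2 V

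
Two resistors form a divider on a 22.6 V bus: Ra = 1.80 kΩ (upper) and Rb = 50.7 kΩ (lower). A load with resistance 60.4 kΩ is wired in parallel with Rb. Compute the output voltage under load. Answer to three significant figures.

The load sits in parallel with Rb: Rb‖R_L = (50.7 × 60.4) / (50.7 + 60.4) = 27.56 kΩ.
V_out = 22.6 × 27.56 / (1.80 + 27.56) = 22.6 × 27.56/29.36 = 21.2 V.
(Unloaded it would have been 21.8 V.)

V_out ≈ 21.2 V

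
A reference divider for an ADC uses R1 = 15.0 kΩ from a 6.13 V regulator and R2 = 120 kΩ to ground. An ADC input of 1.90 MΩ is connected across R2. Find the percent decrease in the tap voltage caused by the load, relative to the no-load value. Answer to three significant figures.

The divider's output (Thévenin) resistance is R1‖R2 = 13.33 kΩ.
Fractional drop under load = R_th/(R_th + R_L) = 13.33 / (13.33 + 1900) = 0.006969.
So the output falls by 0.697 %.

0.697 %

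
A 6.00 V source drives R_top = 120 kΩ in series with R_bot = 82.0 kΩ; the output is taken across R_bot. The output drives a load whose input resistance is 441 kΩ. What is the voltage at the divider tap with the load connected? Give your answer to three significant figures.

The load sits in parallel with R_bot: R_bot‖R_L = (82.0 × 441) / (82.0 + 441) = 69.14 kΩ.
V_out = 6.00 × 69.14 / (120 + 69.14) = 6.00 × 69.14/189.1 = 2.19 V.

V_out ≈ 2.19 V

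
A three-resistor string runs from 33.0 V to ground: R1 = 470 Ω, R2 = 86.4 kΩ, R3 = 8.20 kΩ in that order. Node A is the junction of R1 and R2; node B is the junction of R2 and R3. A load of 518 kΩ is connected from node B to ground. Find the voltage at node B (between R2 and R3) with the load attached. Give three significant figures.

V ≈ 2.81 V

At node B, R3 is in parallel with the load: R3‖R_L = 8072 Ω.
Below node A the resistance is R2 + (R3‖R_L) = 94470 Ω, so V_A = 33.0 × 94470/94940 = 32.84 V.
Then V_B = V_A × (R3‖R_L)/(R2 + R3‖R_L) = 32.84 × 8072/94470 = 2.81 V.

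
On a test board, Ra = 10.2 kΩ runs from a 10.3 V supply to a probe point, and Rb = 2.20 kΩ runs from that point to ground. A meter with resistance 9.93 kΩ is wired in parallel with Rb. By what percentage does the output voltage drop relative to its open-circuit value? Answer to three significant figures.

15.4 %

Unloaded V = 10.3 × 2.20/12.40 = 1.827 V.
Loaded: Rb‖R_L = 1.801 kΩ, giving V = 10.3 × 1.801/12.00 = 1.546 V.
Drop = (1.827 − 1.546) / 1.827 = 15.4 %.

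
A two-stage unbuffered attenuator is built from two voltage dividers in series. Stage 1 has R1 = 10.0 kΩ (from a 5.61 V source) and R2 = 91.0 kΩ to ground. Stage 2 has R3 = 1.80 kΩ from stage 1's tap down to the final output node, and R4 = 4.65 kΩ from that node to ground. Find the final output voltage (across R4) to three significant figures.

V_out ≈ 1.52 V

Stage 2 presents R3+R4 = 6.450 kΩ as a load on stage 1's tap.
Stage 1's lower leg becomes R2‖(R3+R4) = 6.023 kΩ, so V_mid = 5.61 × 6.023/16.02 = 2.109 V.
Stage 2 is itself unloaded: V_out = V_mid × R4/(R3+R4) = 2.109 × 4.65/6.450 = 1.52 V.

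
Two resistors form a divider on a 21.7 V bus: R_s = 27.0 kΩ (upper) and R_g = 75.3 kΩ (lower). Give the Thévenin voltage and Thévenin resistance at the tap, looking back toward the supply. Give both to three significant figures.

V_th = 16.0 V, R_th = 19.9 kΩ

V_th is the open-circuit tap voltage: 21.7 × 75.3/(27.0 + 75.3) = 16.0 V.
With the supply zeroed, R_s and R_g appear in parallel from the tap: R_th = R_s‖R_g = (27.0 × 75.3)/102.3 = 19.9 kΩ.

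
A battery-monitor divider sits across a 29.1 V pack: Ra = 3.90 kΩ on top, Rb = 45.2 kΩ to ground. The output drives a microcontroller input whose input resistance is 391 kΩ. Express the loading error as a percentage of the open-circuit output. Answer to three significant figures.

0.910 %

The divider's output (Thévenin) resistance is Ra‖Rb = 3.590 kΩ.
Fractional drop under load = R_th/(R_th + R_L) = 3.590 / (3.590 + 391) = 0.009099.
So the output falls by 0.910 %.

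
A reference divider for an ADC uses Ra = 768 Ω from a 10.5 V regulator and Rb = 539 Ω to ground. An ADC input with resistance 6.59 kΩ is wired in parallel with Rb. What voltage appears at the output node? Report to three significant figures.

V_out ≈ 4.13 V

The load sits in parallel with Rb: Rb‖R_L = (539 × 6590) / (539 + 6590) = 498.2 Ω.
V_out = 10.5 × 498.2 / (768 + 498.2) = 10.5 × 498.2/1266 = 4.13 V.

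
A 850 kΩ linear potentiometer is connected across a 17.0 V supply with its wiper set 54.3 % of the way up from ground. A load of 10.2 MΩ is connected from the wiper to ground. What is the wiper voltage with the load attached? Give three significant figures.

V ≈ 9.04 V

The wiper splits the pot into (1−α)R = 388.4 kΩ above and αR = 461.6 kΩ below.
Lower section ‖ load = 441.6 kΩ.
V_wiper = 17.0 × 441.6/(388.4 + 441.6) = 9.04 V.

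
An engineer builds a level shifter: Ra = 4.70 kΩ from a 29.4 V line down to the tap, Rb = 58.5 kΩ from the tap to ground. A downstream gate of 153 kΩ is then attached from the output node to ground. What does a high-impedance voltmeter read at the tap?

V_out ≈ 26.5 V

The load sits in parallel with Rb: Rb‖R_L = (58.5 × 153) / (58.5 + 153) = 42.32 kΩ.
V_out = 29.4 × 42.32 / (4.70 + 42.32) = 29.4 × 42.32/47.02 = 26.5 V.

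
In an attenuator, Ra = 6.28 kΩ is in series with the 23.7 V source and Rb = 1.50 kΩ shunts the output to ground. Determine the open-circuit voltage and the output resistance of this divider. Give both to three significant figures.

V_th = 4.57 V, R_th = 1.21 kΩ

V_th is the open-circuit tap voltage: 23.7 × 1.50/(6.28 + 1.50) = 4.57 V.
With the supply zeroed, Ra and Rb appear in parallel from the tap: R_th = Ra‖Rb = (6.28 × 1.50)/7.780 = 1.21 kΩ.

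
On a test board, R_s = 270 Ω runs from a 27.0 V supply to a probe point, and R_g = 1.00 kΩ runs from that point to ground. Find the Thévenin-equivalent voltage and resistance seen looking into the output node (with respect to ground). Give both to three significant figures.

V_th = 21.3 V, R_th = 213 Ω

V_th is the open-circuit tap voltage: 27.0 × 1000/(270 + 1000) = 21.3 V.
With the supply zeroed, R_s and R_g appear in parallel from the tap: R_th = R_s‖R_g = (270 × 1000)/1270 = 213 Ω.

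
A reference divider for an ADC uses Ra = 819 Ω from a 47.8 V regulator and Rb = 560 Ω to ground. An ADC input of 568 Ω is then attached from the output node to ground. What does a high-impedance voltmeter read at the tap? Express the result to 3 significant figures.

V_out ≈ 12.2 V

The load sits in parallel with Rb: Rb‖R_L = (560 × 568) / (560 + 568) = 282.0 Ω.
V_out = 47.8 × 282.0 / (819 + 282.0) = 47.8 × 282.0/1101 = 12.2 V.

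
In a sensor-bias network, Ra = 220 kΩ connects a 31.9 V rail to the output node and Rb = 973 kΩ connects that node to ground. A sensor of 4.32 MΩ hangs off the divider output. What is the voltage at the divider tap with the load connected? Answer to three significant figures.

V_out ≈ 25.0 V

The load sits in parallel with Rb: Rb‖R_L = (973 × 4320) / (973 + 4320) = 794.1 kΩ.
V_out = 31.9 × 794.1 / (220 + 794.1) = 31.9 × 794.1/1014 = 25.0 V.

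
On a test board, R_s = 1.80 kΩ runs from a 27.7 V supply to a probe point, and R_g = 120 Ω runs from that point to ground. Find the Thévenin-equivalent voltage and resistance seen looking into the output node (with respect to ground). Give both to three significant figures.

V_th is the open-circuit tap voltage: 27.7 × 120/(1800 + 120) = 1.73 V.
With the supply zeroed, R_s and R_g appear in parallel from the tap: R_th = R_s‖R_g = (1800 × 120)/1920 = 112 Ω.

V_th = 1.73 V, R_th = 112 Ω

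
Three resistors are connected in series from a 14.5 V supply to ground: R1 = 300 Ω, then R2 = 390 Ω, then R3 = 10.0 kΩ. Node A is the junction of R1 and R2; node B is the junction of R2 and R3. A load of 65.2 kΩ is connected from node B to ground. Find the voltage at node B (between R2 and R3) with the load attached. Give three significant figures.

V ≈ 13.4 V

At node B, R3 is in parallel with the load: R3‖R_L = 8670 Ω.
Below node A the resistance is R2 + (R3‖R_L) = 9060 Ω, so V_A = 14.5 × 9060/9360 = 14.04 V.
Then V_B = V_A × (R3‖R_L)/(R2 + R3‖R_L) = 14.04 × 8670/9060 = 13.4 V.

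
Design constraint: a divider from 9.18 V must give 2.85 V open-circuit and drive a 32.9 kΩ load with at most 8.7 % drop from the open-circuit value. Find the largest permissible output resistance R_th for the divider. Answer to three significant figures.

R_th ≤ 3.14 kΩ

Loading drop = R_th/(R_th + R_L) ≤ 0.0870, so R_th ≤ R_L · ε/(1−ε) = 32.9 kΩ × 0.0870/0.9130 = 3.14 kΩ.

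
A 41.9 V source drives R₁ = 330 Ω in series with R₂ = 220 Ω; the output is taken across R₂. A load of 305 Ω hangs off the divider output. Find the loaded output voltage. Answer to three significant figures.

The load sits in parallel with R₂: R₂‖R_L = (220 × 305) / (220 + 305) = 127.8 Ω.
V_out = 41.9 × 127.8 / (330 + 127.8) = 41.9 × 127.8/457.8 = 11.7 V.

V_out ≈ 11.7 V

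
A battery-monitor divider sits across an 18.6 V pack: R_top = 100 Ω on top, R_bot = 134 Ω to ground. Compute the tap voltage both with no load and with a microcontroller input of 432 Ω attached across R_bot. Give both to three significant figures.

Open-circuit: V = 18.6 × 134/(100 + 134) = 10.7 V.
With the load, R_bot becomes R_bot‖R_L = 102.3 Ω, so V = 18.6 × 102.3/202.3 = 9.40 V.

Unloaded: 10.7 V; loaded: 9.40 V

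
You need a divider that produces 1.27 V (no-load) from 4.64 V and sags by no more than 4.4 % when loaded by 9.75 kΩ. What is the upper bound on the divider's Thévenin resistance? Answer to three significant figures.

R_th ≤ 449 Ω

Loading drop = R_th/(R_th + R_L) ≤ 0.0440, so R_th ≤ R_L · ε/(1−ε) = 9.75 kΩ × 0.0440/0.9560 = 449 Ω.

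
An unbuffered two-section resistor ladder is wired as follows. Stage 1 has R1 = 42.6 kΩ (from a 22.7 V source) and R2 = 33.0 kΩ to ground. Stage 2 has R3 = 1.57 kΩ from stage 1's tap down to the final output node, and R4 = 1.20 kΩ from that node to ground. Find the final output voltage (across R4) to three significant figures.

V_out ≈ 0.557 V

Stage 2 presents R3+R4 = 2.770 kΩ as a load on stage 1's tap.
Stage 1's lower leg becomes R2‖(R3+R4) = 2.555 kΩ, so V_mid = 22.7 × 2.555/45.16 = 1.285 V.
Stage 2 is itself unloaded: V_out = V_mid × R4/(R3+R4) = 1.285 × 1.20/2.770 = 0.557 V.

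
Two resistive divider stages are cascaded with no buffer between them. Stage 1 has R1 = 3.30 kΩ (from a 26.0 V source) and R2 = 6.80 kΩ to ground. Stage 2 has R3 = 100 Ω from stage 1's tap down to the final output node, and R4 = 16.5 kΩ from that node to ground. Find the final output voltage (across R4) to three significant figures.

V_out ≈ 15.3 V

Stage 2 presents R3+R4 = 16600 Ω as a load on stage 1's tap.
Stage 1's lower leg becomes R2‖(R3+R4) = 4824 Ω, so V_mid = 26.0 × 4824/8124 = 15.44 V.
Stage 2 is itself unloaded: V_out = V_mid × R4/(R3+R4) = 15.44 × 16500/16600 = 15.3 V.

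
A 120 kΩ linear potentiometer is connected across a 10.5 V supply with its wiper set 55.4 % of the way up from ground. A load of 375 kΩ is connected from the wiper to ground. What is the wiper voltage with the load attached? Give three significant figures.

V ≈ 5.39 V

The wiper splits the pot into (1−α)R = 53.52 kΩ above and αR = 66.48 kΩ below.
Lower section ‖ load = 56.47 kΩ.
V_wiper = 10.5 × 56.47/(53.52 + 56.47) = 5.39 V.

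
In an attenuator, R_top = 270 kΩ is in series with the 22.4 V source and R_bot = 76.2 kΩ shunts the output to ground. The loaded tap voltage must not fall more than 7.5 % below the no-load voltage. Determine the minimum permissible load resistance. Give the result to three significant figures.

R_L(min) ≈ 733 kΩ

Output resistance R_th = R_top‖R_bot = (270 × 76.2)/346.2 = 59.43 kΩ.
The fractional drop is R_th/(R_th + R_L); requiring this ≤ 0.0750 gives R_L ≥ R_th(1/0.0750 − 1) = 59.43 × 12.33 = 733 kΩ.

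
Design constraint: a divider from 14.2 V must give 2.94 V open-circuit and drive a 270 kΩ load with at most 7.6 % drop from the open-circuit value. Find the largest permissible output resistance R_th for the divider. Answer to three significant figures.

Loading drop = R_th/(R_th + R_L) ≤ 0.0760, so R_th ≤ R_L · ε/(1−ε) = 270 kΩ × 0.0760/0.9240 = 22.2 kΩ.
(Any R1, R2 with R2/(R1+R2) = 0.207 and R1‖R2 ≤ 22.2 kΩ will meet the spec.)

R_th ≤ 22.2 kΩ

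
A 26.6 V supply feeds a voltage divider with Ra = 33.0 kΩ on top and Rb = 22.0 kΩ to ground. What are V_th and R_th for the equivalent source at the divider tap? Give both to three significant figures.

V_th is the open-circuit tap voltage: 26.6 × 22.0/(33.0 + 22.0) = 10.6 V.
With the supply zeroed, Ra and Rb appear in parallel from the tap: R_th = Ra‖Rb = (33.0 × 22.0)/55.00 = 13.2 kΩ.

V_th = 10.6 V, R_th = 13.2 kΩ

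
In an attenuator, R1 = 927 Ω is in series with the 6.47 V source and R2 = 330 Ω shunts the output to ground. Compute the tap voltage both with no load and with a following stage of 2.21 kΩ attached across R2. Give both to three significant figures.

Unloaded: 1.70 V; loaded: 1.53 V

Open-circuit: V = 6.47 × 330/(927 + 330) = 1.70 V.
With the load, R2 becomes R2‖R_L = 287.1 Ω, so V = 6.47 × 287.1/1214 = 1.53 V.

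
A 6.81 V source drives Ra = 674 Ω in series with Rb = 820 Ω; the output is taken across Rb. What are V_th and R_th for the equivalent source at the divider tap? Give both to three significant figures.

V_th = 3.74 V, R_th = 370 Ω

V_th is the open-circuit tap voltage: 6.81 × 820/(674 + 820) = 3.74 V.
With the supply zeroed, Ra and Rb appear in parallel from the tap: R_th = Ra‖Rb = (674 × 820)/1494 = 370 Ω.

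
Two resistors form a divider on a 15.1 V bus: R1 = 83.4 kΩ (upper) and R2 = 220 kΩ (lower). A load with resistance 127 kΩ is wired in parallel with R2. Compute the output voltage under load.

V_out ≈ 7.42 V

The load sits in parallel with R2: R2‖R_L = (220 × 127) / (220 + 127) = 80.52 kΩ.
V_out = 15.1 × 80.52 / (83.4 + 80.52) = 15.1 × 80.52/163.9 = 7.42 V.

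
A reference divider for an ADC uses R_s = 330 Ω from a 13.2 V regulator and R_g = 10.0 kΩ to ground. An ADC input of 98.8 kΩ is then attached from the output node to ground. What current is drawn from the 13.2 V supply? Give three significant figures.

I ≈ 1.40 mA

R_g‖R_L = 9081 Ω, so the source sees R_s + R_g‖R_L = 9411 Ω.
I = 13.2 V / 9411 Ω = 1.40 mA.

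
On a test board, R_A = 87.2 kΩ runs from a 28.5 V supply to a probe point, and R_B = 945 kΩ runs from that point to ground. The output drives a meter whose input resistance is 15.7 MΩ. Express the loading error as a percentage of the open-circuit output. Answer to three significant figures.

The divider's output (Thévenin) resistance is R_A‖R_B = 79.83 kΩ.
Fractional drop under load = R_th/(R_th + R_L) = 79.83 / (79.83 + 15700) = 0.005059.
So the output falls by 0.506 %.

0.506 %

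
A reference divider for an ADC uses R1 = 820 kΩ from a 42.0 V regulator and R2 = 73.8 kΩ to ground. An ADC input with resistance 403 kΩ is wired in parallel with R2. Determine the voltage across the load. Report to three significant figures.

V_out ≈ 2.97 V

The load sits in parallel with R2: R2‖R_L = (73.8 × 403) / (73.8 + 403) = 62.38 kΩ.
V_out = 42.0 × 62.38 / (820 + 62.38) = 42.0 × 62.38/882.4 = 2.97 V.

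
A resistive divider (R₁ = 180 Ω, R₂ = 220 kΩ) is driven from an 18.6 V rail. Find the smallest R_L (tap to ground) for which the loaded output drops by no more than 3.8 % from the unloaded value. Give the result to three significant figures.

Output resistance R_th = R₁‖R₂ = (180 × 220000)/220200 = 179.9 Ω.
The fractional drop is R_th/(R_th + R_L); requiring this ≤ 0.0380 gives R_L ≥ R_th(1/0.0380 − 1) = 179.9 × 25.32 = 4.55 kΩ.

R_L(min) ≈ 4.55 kΩ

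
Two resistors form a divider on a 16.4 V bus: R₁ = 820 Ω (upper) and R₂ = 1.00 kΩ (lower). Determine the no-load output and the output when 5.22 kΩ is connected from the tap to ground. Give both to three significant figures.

Unloaded: 9.01 V; loaded: 8.30 V

Open-circuit: V = 16.4 × 1000/(820 + 1000) = 9.01 V.
With the load, R₂ becomes R₂‖R_L = 839.2 Ω, so V = 16.4 × 839.2/1659 = 8.30 V.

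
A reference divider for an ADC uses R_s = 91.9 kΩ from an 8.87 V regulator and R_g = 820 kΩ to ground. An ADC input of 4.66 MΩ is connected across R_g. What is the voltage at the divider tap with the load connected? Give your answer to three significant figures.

The load sits in parallel with R_g: R_g‖R_L = (820 × 4660) / (820 + 4660) = 697.3 kΩ.
V_out = 8.87 × 697.3 / (91.9 + 697.3) = 8.87 × 697.3/789.2 = 7.84 V.

V_out ≈ 7.84 V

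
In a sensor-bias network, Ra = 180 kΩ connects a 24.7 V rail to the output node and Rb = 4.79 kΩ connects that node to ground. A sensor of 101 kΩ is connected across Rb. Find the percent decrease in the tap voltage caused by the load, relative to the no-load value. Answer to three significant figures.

4.42 %

The divider's output (Thévenin) resistance is Ra‖Rb = 4.666 kΩ.
Fractional drop under load = R_th/(R_th + R_L) = 4.666 / (4.666 + 101) = 0.04416.
So the output falls by 4.42 %.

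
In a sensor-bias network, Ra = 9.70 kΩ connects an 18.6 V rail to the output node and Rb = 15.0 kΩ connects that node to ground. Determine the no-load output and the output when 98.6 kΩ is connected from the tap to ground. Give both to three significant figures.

Open-circuit: V = 18.6 × 15.0/(9.70 + 15.0) = 11.3 V.
With the load, Rb becomes Rb‖R_L = 13.02 kΩ, so V = 18.6 × 13.02/22.72 = 10.7 V.

Unloaded: 11.3 V; loaded: 10.7 V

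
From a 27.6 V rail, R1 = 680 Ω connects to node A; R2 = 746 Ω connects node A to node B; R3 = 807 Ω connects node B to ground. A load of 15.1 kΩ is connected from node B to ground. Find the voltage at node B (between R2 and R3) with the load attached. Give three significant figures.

At node B, R3 is in parallel with the load: R3‖R_L = 766.1 Ω.
Below node A the resistance is R2 + (R3‖R_L) = 1512 Ω, so V_A = 27.6 × 1512/2192 = 19.04 V.
Then V_B = V_A × (R3‖R_L)/(R2 + R3‖R_L) = 19.04 × 766.1/1512 = 9.65 V.

V ≈ 9.65 V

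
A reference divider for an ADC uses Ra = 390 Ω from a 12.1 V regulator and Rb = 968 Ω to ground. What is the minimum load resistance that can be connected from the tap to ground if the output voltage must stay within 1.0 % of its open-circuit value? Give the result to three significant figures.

Output resistance R_th = Ra‖Rb = (390 × 968)/1358 = 278.0 Ω.
The fractional drop is R_th/(R_th + R_L); requiring this ≤ 0.0100 gives R_L ≥ R_th(1/0.0100 − 1) = 278.0 × 99.00 = 27.5 kΩ.

R_L(min) ≈ 27.5 kΩ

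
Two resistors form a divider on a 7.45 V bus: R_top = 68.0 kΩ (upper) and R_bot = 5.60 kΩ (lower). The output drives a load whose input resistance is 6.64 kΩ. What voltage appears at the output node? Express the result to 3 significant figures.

The load sits in parallel with R_bot: R_bot‖R_L = (5.60 × 6.64) / (5.60 + 6.64) = 3.038 kΩ.
V_out = 7.45 × 3.038 / (68.0 + 3.038) = 7.45 × 3.038/71.04 = 0.319 V.
(Unloaded it would have been 0.567 V.)

V_out ≈ 0.319 V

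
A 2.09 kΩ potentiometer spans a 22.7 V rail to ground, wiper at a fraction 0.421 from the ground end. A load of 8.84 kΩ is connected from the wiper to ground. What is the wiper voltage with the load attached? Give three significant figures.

The wiper splits the pot into (1−α)R = 1210 Ω above and αR = 879.9 Ω below.
Lower section ‖ load = 800.2 Ω.
V_wiper = 22.7 × 800.2/(1210 + 800.2) = 9.04 V.

V ≈ 9.04 V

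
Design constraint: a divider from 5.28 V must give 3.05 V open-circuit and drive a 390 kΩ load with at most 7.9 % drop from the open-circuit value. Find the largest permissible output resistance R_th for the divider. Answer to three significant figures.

Loading drop = R_th/(R_th + R_L) ≤ 0.0790, so R_th ≤ R_L · ε/(1−ε) = 390 kΩ × 0.0790/0.9210 = 33.5 kΩ.

R_th ≤ 33.5 kΩ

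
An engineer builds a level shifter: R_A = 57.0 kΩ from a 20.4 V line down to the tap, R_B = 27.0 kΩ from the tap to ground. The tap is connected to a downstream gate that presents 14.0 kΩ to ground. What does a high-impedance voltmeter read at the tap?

The load sits in parallel with R_B: R_B‖R_L = (27.0 × 14.0) / (27.0 + 14.0) = 9.220 kΩ.
V_out = 20.4 × 9.220 / (57.0 + 9.220) = 20.4 × 9.220/66.22 = 2.84 V.

V_out ≈ 2.84 V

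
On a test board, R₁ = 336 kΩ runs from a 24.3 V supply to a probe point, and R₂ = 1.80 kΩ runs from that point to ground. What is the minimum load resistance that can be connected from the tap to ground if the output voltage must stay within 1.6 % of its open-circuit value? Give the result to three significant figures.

R_L(min) ≈ 110 kΩ

Output resistance R_th = R₁‖R₂ = (336 × 1.80)/337.8 = 1.790 kΩ.
The fractional drop is R_th/(R_th + R_L); requiring this ≤ 0.0160 gives R_L ≥ R_th(1/0.0160 − 1) = 1.790 × 61.50 = 110 kΩ.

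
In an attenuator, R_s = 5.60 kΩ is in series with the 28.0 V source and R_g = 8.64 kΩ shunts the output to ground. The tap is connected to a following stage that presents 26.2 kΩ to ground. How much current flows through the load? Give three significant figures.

R_g‖R_L = 6.497 kΩ; V_out = 28.0 × 6.497/12.10 = 15.04 V.
I_L = V_out / R_L = 15.04 / 26.2 kΩ = 0.574 mA.

I_L ≈ 0.574 mA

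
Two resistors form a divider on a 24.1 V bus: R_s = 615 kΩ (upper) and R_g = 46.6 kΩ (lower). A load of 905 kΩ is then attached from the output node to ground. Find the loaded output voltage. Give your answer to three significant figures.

V_out ≈ 1.62 V

The load sits in parallel with R_g: R_g‖R_L = (46.6 × 905) / (46.6 + 905) = 44.32 kΩ.
V_out = 24.1 × 44.32 / (615 + 44.32) = 24.1 × 44.32/659.3 = 1.62 V.
(Unloaded it would have been 1.70 V.)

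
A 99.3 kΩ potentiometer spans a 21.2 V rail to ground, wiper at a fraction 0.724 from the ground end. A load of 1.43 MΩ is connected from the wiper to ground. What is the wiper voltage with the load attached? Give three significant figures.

The wiper splits the pot into (1−α)R = 27.41 kΩ above and αR = 71.89 kΩ below.
Lower section ‖ load = 68.45 kΩ.
V_wiper = 21.2 × 68.45/(27.41 + 68.45) = 15.1 V.

V ≈ 15.1 V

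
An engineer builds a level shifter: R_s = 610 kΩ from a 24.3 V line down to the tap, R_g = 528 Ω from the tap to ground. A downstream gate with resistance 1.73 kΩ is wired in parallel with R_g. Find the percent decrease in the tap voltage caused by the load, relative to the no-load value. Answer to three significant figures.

23.4 %

The divider's output (Thévenin) resistance is R_s‖R_g = 527.5 Ω.
Fractional drop under load = R_th/(R_th + R_L) = 527.5 / (527.5 + 1730) = 0.2337.
So the output falls by 23.4 %.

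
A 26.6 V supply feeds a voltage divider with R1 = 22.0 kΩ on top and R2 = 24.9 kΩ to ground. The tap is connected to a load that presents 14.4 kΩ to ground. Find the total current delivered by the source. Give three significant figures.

I ≈ 0.855 mA

R2‖R_L = 9.124 kΩ, so the source sees R1 + R2‖R_L = 31.12 kΩ.
I = 26.6 V / 31.12 kΩ = 0.855 mA.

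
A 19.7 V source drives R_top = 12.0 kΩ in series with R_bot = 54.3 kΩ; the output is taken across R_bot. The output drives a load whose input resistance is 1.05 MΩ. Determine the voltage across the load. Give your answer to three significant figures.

V_out ≈ 16.0 V

The load sits in parallel with R_bot: R_bot‖R_L = (54.3 × 1050) / (54.3 + 1050) = 51.63 kΩ.
V_out = 19.7 × 51.63 / (12.0 + 51.63) = 19.7 × 51.63/63.63 = 16.0 V.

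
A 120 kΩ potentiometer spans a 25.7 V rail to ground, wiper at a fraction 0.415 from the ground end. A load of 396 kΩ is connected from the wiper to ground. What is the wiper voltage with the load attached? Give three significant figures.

V ≈ 9.93 V

The wiper splits the pot into (1−α)R = 70.20 kΩ above and αR = 49.80 kΩ below.
Lower section ‖ load = 44.24 kΩ.
V_wiper = 25.7 × 44.24/(70.20 + 44.24) = 9.93 V.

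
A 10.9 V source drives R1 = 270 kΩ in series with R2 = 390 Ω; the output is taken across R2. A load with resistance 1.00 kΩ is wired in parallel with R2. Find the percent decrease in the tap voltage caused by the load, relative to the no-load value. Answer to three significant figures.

Unloaded V = 10.9 × 390/270400 = 0.01572 V.
Loaded: R2‖R_L = 280.6 Ω, giving V = 10.9 × 280.6/270300 = 0.01132 V.
Drop = (0.01572 − 0.01132) / 0.01572 = 28.0 %.

28.0 %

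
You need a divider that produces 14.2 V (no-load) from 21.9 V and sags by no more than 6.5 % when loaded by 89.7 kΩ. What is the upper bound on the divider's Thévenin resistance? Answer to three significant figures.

R_th ≤ 6.24 kΩ

Loading drop = R_th/(R_th + R_L) ≤ 0.0650, so R_th ≤ R_L · ε/(1−ε) = 89.7 kΩ × 0.0650/0.9350 = 6.24 kΩ.
(Any R1, R2 with R2/(R1+R2) = 0.648 and R1‖R2 ≤ 6.24 kΩ will meet the spec.)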